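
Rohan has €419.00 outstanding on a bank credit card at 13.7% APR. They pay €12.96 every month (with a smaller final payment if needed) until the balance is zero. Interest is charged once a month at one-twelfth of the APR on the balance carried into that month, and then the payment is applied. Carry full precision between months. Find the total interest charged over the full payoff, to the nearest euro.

€107

Monthly rate r = 13.7%/12 = 1.14167% = 0.0114167.
Payoff takes n = ⌈−ln(1 − rB₀/P)/ln(1+r)⌉ = ⌈40.576⌉ = 41 payments; the last is €7.48.
Total paid = 40·€12.96 + €7.48 = €525.88.
Total interest = total paid − principal = €525.88 − €419.00 = €106.88.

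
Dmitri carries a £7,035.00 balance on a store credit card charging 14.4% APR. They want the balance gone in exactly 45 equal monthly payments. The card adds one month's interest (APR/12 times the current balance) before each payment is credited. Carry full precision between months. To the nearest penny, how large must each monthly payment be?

£203.24

Monthly rate r = 14.4%/12 = 1.2% = 0.012.
Level-payment amortization: P = B₀·r / (1 − (1+r)^(−n)) = 7035.00·0.012 / (1 − 1.012^(−45)).
Denominator 1 − (1+r)^(−45) = 0.4153756.
P = 84.42 / 0.4153756 ≈ 203.24.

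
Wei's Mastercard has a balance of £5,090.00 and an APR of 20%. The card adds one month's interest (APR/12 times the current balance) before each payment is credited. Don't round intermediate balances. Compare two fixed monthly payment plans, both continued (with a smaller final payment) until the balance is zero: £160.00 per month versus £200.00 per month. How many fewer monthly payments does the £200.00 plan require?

12 fewer payments

Monthly rate r = 20%/12 = 1.66667% = 0.0166667.
At £160.00/mo: n = ⌈−ln(1 − rB₀/P)/ln(1+r)⌉ = 46 payments (last £113.02); total interest = total paid − £5,090.00 = £2,223.02.
At £200.00/mo: 34 payments (last £78.68); total interest £1,588.68.
Payments saved = 46 − 34 = 12.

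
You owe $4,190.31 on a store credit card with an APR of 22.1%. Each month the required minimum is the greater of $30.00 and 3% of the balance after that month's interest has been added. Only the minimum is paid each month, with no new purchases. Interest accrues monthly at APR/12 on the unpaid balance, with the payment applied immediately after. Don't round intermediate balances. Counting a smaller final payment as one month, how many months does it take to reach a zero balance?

170 months

Monthly rate r = 22.1%/12 = 1.84167% = 0.0184167.
While 3% of the post-interest balance exceeds $30.00, each month B ← (B·(1+r))·(1 − 0.03), i.e. B shrinks by the factor (1+r)·0.97 = 0.98786.
This holds for months 1–119. Entering month 120 the balance is $979.98; 3% of the post-interest balance is now below $30.00, so the flat $30.00 minimum applies from here.
From month 120 a fixed $30.00 at rate r clears $979.98 in 51 more payments. Total: 119 + 51 = 170 months.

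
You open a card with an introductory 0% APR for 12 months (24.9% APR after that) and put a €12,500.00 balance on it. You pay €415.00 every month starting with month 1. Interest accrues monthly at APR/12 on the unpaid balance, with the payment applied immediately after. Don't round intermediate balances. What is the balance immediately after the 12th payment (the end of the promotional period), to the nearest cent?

€7,520.00

Promo months 1–12 at r₀ = 0%/12 = 0; months 13+ at r₁ = 24.9%/12 = 0.02075.
After month 12 (no interest yet): B = €12,500.00 − 12·€415.00 = €7,520.00.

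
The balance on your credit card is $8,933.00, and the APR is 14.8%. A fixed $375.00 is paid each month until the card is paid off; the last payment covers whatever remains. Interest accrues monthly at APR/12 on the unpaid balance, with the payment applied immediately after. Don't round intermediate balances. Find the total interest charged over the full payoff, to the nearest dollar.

$1,709

Monthly rate r = 14.8%/12 = 1.23333% = 0.0123333.
Payoff takes n = ⌈−ln(1 − rB₀/P)/ln(1+r)⌉ = ⌈28.378⌉ = 29 payments; the last is $142.20.
Total paid = 28·$375.00 + $142.20 = $10,642.20.
Total interest = total paid − principal = $10,642.20 − $8,933.00 = $1,709.20.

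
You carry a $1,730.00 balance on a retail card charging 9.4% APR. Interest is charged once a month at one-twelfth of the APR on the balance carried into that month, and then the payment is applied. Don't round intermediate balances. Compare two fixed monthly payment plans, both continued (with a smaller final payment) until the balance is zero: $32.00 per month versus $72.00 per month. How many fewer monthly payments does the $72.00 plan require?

44 fewer payments

Monthly rate r = 9.4%/12 = 0.783333% = 0.00783333.
At $32.00/mo: n = ⌈−ln(1 − rB₀/P)/ln(1+r)⌉ = 71 payments (last $18.75); total interest = total paid − $1,730.00 = $528.75.
At $72.00/mo: 27 payments (last $52.19); total interest $194.19.
Payments saved = 71 − 27 = 44.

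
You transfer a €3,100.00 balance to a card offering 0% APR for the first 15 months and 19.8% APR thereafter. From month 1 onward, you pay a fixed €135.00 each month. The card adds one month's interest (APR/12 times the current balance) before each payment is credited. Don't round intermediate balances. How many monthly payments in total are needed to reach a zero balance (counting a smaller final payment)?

Promo months 1–15 at r₀ = 0%/12 = 0; months 16+ at r₁ = 19.8%/12 = 0.0165.
After month 15 (no interest yet): B = €3,100.00 − 15·€135.00 = €1,075.00.
Then at r₁ with €135.00/mo: n₂ = −ln(1 − r₁·B/P)/ln(1+r₁) ≈ 8.61 → 9 more payments.

24 payments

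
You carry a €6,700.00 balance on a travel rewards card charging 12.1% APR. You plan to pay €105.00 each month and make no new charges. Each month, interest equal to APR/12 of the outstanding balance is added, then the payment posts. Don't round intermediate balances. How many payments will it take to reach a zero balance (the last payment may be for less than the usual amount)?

103 payments

Monthly rate r = 12.1%/12 = 1.00833% = 0.0100833.
Recurrence: B ← B·(1+r) − €105.00.
Month 1: interest €67.56; balance after payment €6,662.56.
Month 2: interest €67.18; balance after payment €6,624.74.
Closed form: n = −ln(1 − rB₀/P)/ln(1+r) = −ln(0.35659)/ln(1.01008) ≈ 102.780, so the balance reaches zero during payment 103.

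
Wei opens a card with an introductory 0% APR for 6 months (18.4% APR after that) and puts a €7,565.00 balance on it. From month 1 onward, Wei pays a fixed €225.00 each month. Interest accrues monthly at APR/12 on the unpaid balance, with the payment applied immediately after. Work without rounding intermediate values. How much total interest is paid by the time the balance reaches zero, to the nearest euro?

€1,930

Promo months 1–6 at r₀ = 0%/12 = 0; months 7+ at r₁ = 18.4%/12 = 0.0153333.
After month 6 (no interest yet): B = €7,565.00 − 6·€225.00 = €6,215.00.
Then at r₁ with €225.00/mo: n₂ = −ln(1 − r₁·B/P)/ln(1+r₁) ≈ 36.20 → 37 more payments.
Total paid = 42·€225.00 + €45.22 = €9,495.22; interest = €9,495.22 − €7,565.00 = €1,930.22.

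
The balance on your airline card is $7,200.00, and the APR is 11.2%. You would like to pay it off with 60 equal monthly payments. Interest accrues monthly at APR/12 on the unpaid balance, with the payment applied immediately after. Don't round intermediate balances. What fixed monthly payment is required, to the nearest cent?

Monthly rate r = 11.2%/12 = 0.933333% = 0.00933333.
Level-payment amortization: P = B₀·r / (1 − (1+r)^(−n)) = 7200.00·0.00933333 / (1 − 1.00933^(−60)).
Denominator 1 − (1+r)^(−60) = 0.427305472.
P = 67.2 / 0.427305472 ≈ 157.26.

$157.26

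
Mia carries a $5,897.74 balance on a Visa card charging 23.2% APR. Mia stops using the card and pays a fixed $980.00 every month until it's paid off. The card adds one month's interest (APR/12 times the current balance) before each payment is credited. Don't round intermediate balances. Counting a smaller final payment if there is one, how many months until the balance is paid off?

Monthly rate r = 23.2%/12 = 1.93333% = 0.0193333.
Recurrence: B ← B·(1+r) − $980.00.
Month 1: interest $114.02; balance after payment $5,031.76.
Month 2: interest $97.28; balance after payment $4,149.04.
Closed form: n = −ln(1 − rB₀/P)/ln(1+r) = −ln(0.88365)/ln(1.01933) ≈ 6.460, so the balance reaches zero during payment 7.

7 payments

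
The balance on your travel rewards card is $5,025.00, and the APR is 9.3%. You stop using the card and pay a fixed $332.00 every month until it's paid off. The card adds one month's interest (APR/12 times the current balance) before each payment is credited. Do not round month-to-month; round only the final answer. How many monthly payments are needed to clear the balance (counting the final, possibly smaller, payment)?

17 payments

Monthly rate r = 9.3%/12 = 0.775% = 0.00775.
Recurrence: B ← B·(1+r) − $332.00.
Month 1: interest $38.94; balance after payment $4,731.94.
Month 2: interest $36.67; balance after payment $4,436.62.
Closed form: n = −ln(1 − rB₀/P)/ln(1+r) = −ln(0.8827)/ln(1.00775) ≈ 16.162, so the balance reaches zero during payment 17.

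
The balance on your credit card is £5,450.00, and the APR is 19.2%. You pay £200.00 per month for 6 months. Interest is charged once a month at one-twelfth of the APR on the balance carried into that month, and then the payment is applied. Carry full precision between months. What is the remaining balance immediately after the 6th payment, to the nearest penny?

£4,745.54

Monthly rate r = 19.2%/12 = 1.6% = 0.016.
Each month: B ← B·(1+r) − £200.00.
Month 1: interest £87.20; balance after payment £5,337.20.
Month 2: interest £85.40; balance after payment £5,222.60.
Month 3: interest £83.56; balance after payment £5,106.16.
Month 4: interest £81.70; balance after payment £4,987.86.
Month 5: interest £79.81; balance after payment £4,867.66.
Month 6: interest £77.88; balance after payment £4,745.54.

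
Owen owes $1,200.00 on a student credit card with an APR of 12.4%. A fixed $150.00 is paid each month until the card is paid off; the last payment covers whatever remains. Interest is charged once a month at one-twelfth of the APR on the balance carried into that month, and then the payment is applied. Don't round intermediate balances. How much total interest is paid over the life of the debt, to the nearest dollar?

Monthly rate r = 12.4%/12 = 1.03333% = 0.0103333.
Payoff takes n = ⌈−ln(1 − rB₀/P)/ln(1+r)⌉ = ⌈8.393⌉ = 9 payments; the last is $59.16.
Total paid = 8·$150.00 + $59.16 = $1,259.16.
Total interest = total paid − principal = $1,259.16 − $1,200.00 = $59.16.

$59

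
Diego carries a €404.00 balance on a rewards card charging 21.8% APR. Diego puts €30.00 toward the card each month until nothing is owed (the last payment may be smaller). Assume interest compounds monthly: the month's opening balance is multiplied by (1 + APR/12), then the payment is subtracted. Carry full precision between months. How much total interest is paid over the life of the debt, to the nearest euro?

Monthly rate r = 21.8%/12 = 1.81667% = 0.0181667.
Payoff takes n = ⌈−ln(1 − rB₀/P)/ln(1+r)⌉ = ⌈15.584⌉ = 16 payments; the last is €17.58.
Total paid = 15·€30.00 + €17.58 = €467.58.
Total interest = total paid − principal = €467.58 − €404.00 = €63.58.

€64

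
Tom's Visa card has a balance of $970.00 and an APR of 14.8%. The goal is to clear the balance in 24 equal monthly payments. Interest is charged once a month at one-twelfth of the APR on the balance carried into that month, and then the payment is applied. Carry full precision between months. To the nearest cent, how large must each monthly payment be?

Monthly rate r = 14.8%/12 = 1.23333% = 0.0123333.
Level-payment amortization: P = B₀·r / (1 − (1+r)^(−n)) = 970.00·0.0123333 / (1 − 1.01233^(−24)).
Denominator 1 − (1+r)^(−24) = 0.254864753.
P = 11.9633 / 0.254864753 ≈ 46.94.

$46.94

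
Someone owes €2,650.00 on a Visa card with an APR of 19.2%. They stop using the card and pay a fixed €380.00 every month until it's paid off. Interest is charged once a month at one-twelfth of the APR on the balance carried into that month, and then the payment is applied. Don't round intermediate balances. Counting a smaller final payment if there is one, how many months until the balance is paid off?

Monthly rate r = 19.2%/12 = 1.6% = 0.016.
Recurrence: B ← B·(1+r) − €380.00.
Month 1: interest €42.40; balance after payment €2,312.40.
Month 2: interest €37.00; balance after payment €1,969.40.
Closed form: n = −ln(1 − rB₀/P)/ln(1+r) = −ln(0.88842)/ln(1.016) ≈ 7.453, so the balance reaches zero during payment 8.

8 months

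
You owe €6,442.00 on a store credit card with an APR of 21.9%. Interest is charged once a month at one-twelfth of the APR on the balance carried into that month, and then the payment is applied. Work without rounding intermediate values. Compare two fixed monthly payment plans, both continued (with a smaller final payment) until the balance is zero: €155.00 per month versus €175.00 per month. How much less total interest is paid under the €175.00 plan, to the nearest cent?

€1,396.42

Monthly rate r = 21.9%/12 = 1.825% = 0.01825.
At €155.00/mo: n = ⌈−ln(1 − rB₀/P)/ln(1+r)⌉ = 79 payments (last €87.70); total interest = total paid − €6,442.00 = €5,735.70.
At €175.00/mo: 62 payments (last €106.28); total interest €4,339.28.
Interest saved = €5,735.70 − €4,339.28 = €1,396.42.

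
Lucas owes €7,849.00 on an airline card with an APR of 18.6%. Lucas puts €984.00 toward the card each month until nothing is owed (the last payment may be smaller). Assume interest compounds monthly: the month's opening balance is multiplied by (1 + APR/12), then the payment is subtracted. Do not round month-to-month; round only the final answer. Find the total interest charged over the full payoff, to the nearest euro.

€596

Monthly rate r = 18.6%/12 = 1.55% = 0.0155.
Payoff takes n = ⌈−ln(1 − rB₀/P)/ln(1+r)⌉ = ⌈8.580⌉ = 9 payments; the last is €572.94.
Total paid = 8·€984.00 + €572.94 = €8,444.94.
Total interest = total paid − principal = €8,444.94 − €7,849.00 = €595.94.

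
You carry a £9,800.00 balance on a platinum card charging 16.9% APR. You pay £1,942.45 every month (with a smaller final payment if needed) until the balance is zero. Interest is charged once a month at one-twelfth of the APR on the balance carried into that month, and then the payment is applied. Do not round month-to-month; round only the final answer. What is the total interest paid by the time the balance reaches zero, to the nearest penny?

Monthly rate r = 16.9%/12 = 1.40833% = 0.0140833.
Payoff takes n = ⌈−ln(1 − rB₀/P)/ln(1+r)⌉ = ⌈5.270⌉ = 6 payments; the last is £527.43.
Total paid = 5·£1,942.45 + £527.43 = £10,239.68.
Total interest = total paid − principal = £10,239.68 − £9,800.00 = £439.68.

£439.68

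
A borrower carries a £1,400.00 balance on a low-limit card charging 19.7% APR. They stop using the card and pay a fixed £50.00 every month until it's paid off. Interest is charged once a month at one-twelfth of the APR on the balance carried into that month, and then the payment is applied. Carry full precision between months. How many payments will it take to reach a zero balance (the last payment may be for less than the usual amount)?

Monthly rate r = 19.7%/12 = 1.64167% = 0.0164167.
Recurrence: B ← B·(1+r) − £50.00.
Month 1: interest £22.98; balance after payment £1,372.98.
Month 2: interest £22.54; balance after payment £1,345.52.
Closed form: n = −ln(1 − rB₀/P)/ln(1+r) = −ln(0.54033)/ln(1.01642) ≈ 37.804, so the balance reaches zero during payment 38.

38 months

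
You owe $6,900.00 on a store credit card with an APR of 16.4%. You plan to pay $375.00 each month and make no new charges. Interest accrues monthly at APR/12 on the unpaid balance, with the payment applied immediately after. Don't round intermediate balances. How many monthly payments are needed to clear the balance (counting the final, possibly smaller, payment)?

22 months

Monthly rate r = 16.4%/12 = 1.36667% = 0.0136667.
Recurrence: B ← B·(1+r) − $375.00.
Month 1: interest $94.30; balance after payment $6,619.30.
Month 2: interest $90.46; balance after payment $6,334.76.
Closed form: n = −ln(1 − rB₀/P)/ln(1+r) = −ln(0.74853)/ln(1.01367) ≈ 21.338, so the balance reaches zero during payment 22.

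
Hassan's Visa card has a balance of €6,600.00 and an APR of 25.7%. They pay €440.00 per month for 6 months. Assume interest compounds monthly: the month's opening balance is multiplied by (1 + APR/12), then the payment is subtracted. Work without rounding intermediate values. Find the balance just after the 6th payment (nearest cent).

Monthly rate r = 25.7%/12 = 2.14167% = 0.0214167.
Each month: B ← B·(1+r) − €440.00.
Month 1: interest €141.35; balance after payment €6,301.35.
Month 2: interest €134.95; balance after payment €5,996.30.
Month 3: interest €128.42; balance after payment €5,684.72.
Month 4: interest €121.75; balance after payment €5,366.47.
Month 5: interest €114.93; balance after payment €5,041.40.
Month 6: interest €107.97; balance after payment €4,709.37.

€4,709.37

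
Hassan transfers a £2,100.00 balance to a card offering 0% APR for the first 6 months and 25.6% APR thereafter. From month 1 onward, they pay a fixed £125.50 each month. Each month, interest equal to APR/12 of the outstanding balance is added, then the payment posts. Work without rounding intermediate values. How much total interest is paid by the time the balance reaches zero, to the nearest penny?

£199.26

Promo months 1–6 at r₀ = 0%/12 = 0; months 7+ at r₁ = 25.6%/12 = 0.0213333.
After month 6 (no interest yet): B = £2,100.00 − 6·£125.50 = £1,347.00.
Then at r₁ with £125.50/mo: n₂ = −ln(1 − r₁·B/P)/ln(1+r₁) ≈ 12.32 → 13 more payments.
Total paid = 18·£125.50 + £40.26 = £2,299.26; interest = £2,299.26 − £2,100.00 = £199.26.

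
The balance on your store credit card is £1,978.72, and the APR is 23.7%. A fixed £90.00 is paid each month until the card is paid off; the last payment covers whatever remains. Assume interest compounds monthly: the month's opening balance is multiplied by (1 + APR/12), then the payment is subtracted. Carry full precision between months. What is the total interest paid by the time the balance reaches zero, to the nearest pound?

£642

Monthly rate r = 23.7%/12 = 1.975% = 0.01975.
Payoff takes n = ⌈−ln(1 − rB₀/P)/ln(1+r)⌉ = ⌈29.122⌉ = 30 payments; the last is £11.05.
Total paid = 29·£90.00 + £11.05 = £2,621.05.
Total interest = total paid − principal = £2,621.05 − £1,978.72 = £642.33.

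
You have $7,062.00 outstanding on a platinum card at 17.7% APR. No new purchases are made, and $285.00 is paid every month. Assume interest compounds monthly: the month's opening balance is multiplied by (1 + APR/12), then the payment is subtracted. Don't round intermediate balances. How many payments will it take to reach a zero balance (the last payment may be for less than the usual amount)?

32 months

Monthly rate r = 17.7%/12 = 1.475% = 0.01475.
Recurrence: B ← B·(1+r) − $285.00.
Month 1: interest $104.16; balance after payment $6,881.16.
Month 2: interest $101.50; balance after payment $6,697.66.
Closed form: n = −ln(1 − rB₀/P)/ln(1+r) = −ln(0.63451)/ln(1.01475) ≈ 31.068, so the balance reaches zero during payment 32.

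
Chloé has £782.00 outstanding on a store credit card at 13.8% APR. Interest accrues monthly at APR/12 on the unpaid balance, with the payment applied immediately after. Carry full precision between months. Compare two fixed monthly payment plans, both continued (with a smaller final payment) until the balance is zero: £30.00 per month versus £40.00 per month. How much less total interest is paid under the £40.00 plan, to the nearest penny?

Monthly rate r = 13.8%/12 = 1.15% = 0.0115.
At £30.00/mo: n = ⌈−ln(1 − rB₀/P)/ln(1+r)⌉ = 32 payments (last £4.95); total interest = total paid − £782.00 = £152.95.
At £40.00/mo: 23 payments (last £10.93); total interest £108.93.
Interest saved = £152.95 − £108.93 = £44.02.

£44.02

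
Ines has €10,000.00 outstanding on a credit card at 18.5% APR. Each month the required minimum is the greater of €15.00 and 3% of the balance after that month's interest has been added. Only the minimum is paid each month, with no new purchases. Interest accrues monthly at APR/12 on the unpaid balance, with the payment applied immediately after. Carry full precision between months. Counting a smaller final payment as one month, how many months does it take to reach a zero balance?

245 months

Monthly rate r = 18.5%/12 = 1.54167% = 0.0154167.
While 3% of the post-interest balance exceeds €15.00, each month B ← (B·(1+r))·(1 − 0.03), i.e. B shrinks by the factor (1+r)·0.97 = 0.98495.
This holds for months 1–199. Entering month 200 the balance is €489.54; 3% of the post-interest balance is now below €15.00, so the flat €15.00 minimum applies from here.
From month 200 a fixed €15.00 at rate r clears €489.54 in 46 more payments. Total: 199 + 46 = 245 months.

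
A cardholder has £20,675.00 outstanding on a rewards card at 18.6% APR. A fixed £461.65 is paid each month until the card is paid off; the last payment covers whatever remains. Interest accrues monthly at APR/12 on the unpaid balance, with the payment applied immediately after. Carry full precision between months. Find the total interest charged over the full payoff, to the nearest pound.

Monthly rate r = 18.6%/12 = 1.55% = 0.0155.
Payoff takes n = ⌈−ln(1 − rB₀/P)/ln(1+r)⌉ = ⌈77.024⌉ = 78 payments; the last is £11.29.
Total paid = 77·£461.65 + £11.29 = £35,558.34.
Total interest = total paid − principal = £35,558.34 − £20,675.00 = £14,883.34.

£14,883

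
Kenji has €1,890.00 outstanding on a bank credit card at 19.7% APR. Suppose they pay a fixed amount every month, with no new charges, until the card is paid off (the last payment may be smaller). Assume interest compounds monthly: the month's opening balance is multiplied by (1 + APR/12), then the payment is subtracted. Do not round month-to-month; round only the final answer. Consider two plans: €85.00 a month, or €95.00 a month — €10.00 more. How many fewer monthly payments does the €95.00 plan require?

3 fewer payments

Monthly rate r = 19.7%/12 = 1.64167% = 0.0164167.
At €85.00/mo: n = ⌈−ln(1 − rB₀/P)/ln(1+r)⌉ = 28 payments (last €75.89); total interest = total paid − €1,890.00 = €480.89.
At €95.00/mo: 25 payments (last €27.13); total interest €417.13.
Payments saved = 28 − 25 = 3.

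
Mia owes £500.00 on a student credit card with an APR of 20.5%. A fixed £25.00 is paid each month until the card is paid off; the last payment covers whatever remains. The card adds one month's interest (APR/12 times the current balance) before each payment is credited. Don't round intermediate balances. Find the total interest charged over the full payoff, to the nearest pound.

£117

Monthly rate r = 20.5%/12 = 1.70833% = 0.0170833.
Payoff takes n = ⌈−ln(1 − rB₀/P)/ln(1+r)⌉ = ⌈24.679⌉ = 25 payments; the last is £17.03.
Total paid = 24·£25.00 + £17.03 = £617.03.
Total interest = total paid − principal = £617.03 − £500.00 = £117.03.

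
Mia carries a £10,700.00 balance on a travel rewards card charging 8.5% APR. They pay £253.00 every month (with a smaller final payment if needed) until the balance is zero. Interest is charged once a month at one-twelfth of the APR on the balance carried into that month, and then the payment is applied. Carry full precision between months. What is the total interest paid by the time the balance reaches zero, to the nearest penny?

Monthly rate r = 8.5%/12 = 0.708333% = 0.00708333.
Payoff takes n = ⌈−ln(1 − rB₀/P)/ln(1+r)⌉ = ⌈50.446⌉ = 51 payments; the last is £112.96.
Total paid = 50·£253.00 + £112.96 = £12,762.96.
Total interest = total paid − principal = £12,762.96 − £10,700.00 = £2,062.96.

£2,062.96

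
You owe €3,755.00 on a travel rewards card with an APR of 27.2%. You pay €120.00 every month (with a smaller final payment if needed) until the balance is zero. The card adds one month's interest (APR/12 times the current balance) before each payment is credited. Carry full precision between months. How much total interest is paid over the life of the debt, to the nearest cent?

Monthly rate r = 27.2%/12 = 2.26667% = 0.0226667.
Payoff takes n = ⌈−ln(1 − rB₀/P)/ln(1+r)⌉ = ⌈55.118⌉ = 56 payments; the last is €14.27.
Total paid = 55·€120.00 + €14.27 = €6,614.27.
Total interest = total paid − principal = €6,614.27 − €3,755.00 = €2,859.27.

€2,859.27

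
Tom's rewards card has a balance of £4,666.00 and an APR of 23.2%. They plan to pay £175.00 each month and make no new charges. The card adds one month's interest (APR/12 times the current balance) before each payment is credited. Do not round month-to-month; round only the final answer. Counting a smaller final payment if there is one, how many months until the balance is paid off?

Monthly rate r = 23.2%/12 = 1.93333% = 0.0193333.
Recurrence: B ← B·(1+r) − £175.00.
Month 1: interest £90.21; balance after payment £4,581.21.
Month 2: interest £88.57; balance after payment £4,494.78.
Closed form: n = −ln(1 − rB₀/P)/ln(1+r) = −ln(0.48452)/ln(1.01933) ≈ 37.840, so the balance reaches zero during payment 38.

38 payments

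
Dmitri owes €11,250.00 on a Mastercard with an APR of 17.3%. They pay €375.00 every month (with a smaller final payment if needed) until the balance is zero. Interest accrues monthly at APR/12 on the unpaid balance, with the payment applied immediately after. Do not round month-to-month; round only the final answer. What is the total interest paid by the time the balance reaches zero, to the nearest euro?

Monthly rate r = 17.3%/12 = 1.44167% = 0.0144167.
Payoff takes n = ⌈−ln(1 − rB₀/P)/ln(1+r)⌉ = ⌈39.578⌉ = 40 payments; the last is €217.55.
Total paid = 39·€375.00 + €217.55 = €14,842.55.
Total interest = total paid − principal = €14,842.55 − €11,250.00 = €3,592.55.

€3,593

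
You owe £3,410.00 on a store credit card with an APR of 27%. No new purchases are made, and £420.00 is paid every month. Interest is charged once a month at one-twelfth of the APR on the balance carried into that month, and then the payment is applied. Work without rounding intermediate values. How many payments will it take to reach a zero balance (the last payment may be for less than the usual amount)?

10 payments

Monthly rate r = 27%/12 = 2.25% = 0.0225.
Recurrence: B ← B·(1+r) − £420.00.
Month 1: interest £76.72; balance after payment £3,066.72.
Month 2: interest £69.00; balance after payment £2,715.73.
Closed form: n = −ln(1 − rB₀/P)/ln(1+r) = −ln(0.81732)/ln(1.0225) ≈ 9.066, so the balance reaches zero during payment 10.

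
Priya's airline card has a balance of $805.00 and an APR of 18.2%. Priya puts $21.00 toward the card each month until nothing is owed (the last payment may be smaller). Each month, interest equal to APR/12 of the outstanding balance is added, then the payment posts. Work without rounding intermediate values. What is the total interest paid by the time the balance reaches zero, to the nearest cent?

Monthly rate r = 18.2%/12 = 1.51667% = 0.0151667.
Payoff takes n = ⌈−ln(1 − rB₀/P)/ln(1+r)⌉ = ⌈57.851⌉ = 58 payments; the last is $17.88.
Total paid = 57·$21.00 + $17.88 = $1,214.88.
Total interest = total paid − principal = $1,214.88 − $805.00 = $409.88.

$409.88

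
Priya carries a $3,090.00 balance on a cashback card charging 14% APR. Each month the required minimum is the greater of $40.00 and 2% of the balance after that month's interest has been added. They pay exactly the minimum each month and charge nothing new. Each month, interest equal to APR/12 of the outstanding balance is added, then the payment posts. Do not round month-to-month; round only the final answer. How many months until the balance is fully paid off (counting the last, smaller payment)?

127 months

Monthly rate r = 14%/12 = 1.16667% = 0.0116667.
While 2% of the post-interest balance exceeds $40.00, each month B ← (B·(1+r))·(1 − 0.02), i.e. B shrinks by the factor (1+r)·0.98 = 0.99143.
This holds for months 1–52. Entering month 53 the balance is $1,975.43; 2% of the post-interest balance is now below $40.00, so the flat $40.00 minimum applies from here.
From month 53 a fixed $40.00 at rate r clears $1,975.43 in 75 more payments. Total: 52 + 75 = 127 months.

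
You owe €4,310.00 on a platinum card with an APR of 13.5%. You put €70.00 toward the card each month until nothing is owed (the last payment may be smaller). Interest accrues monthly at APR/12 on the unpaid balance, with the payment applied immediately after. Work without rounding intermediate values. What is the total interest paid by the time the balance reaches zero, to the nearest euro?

€3,073

Monthly rate r = 13.5%/12 = 1.125% = 0.01125.
Payoff takes n = ⌈−ln(1 − rB₀/P)/ln(1+r)⌉ = ⌈105.465⌉ = 106 payments; the last is €32.67.
Total paid = 105·€70.00 + €32.67 = €7,382.67.
Total interest = total paid − principal = €7,382.67 − €4,310.00 = €3,072.67.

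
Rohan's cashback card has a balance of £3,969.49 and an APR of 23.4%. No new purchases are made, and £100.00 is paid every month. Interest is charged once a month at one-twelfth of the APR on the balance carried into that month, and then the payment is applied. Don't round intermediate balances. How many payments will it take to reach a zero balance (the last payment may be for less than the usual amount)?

78 months

Monthly rate r = 23.4%/12 = 1.95% = 0.0195.
Recurrence: B ← B·(1+r) − £100.00.
Month 1: interest £77.41; balance after payment £3,946.90.
Month 2: interest £76.96; balance after payment £3,923.86.
Closed form: n = −ln(1 − rB₀/P)/ln(1+r) = −ln(0.22595)/ln(1.0195) ≈ 77.021, so the balance reaches zero during payment 78.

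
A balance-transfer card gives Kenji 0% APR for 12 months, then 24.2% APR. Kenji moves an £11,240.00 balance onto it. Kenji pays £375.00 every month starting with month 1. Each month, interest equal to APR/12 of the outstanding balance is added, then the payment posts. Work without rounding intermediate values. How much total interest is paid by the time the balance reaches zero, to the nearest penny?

Promo months 1–12 at r₀ = 0%/12 = 0; months 13+ at r₁ = 24.2%/12 = 0.0201667.
After month 12 (no interest yet): B = £11,240.00 − 12·£375.00 = £6,740.00.
Then at r₁ with £375.00/mo: n₂ = −ln(1 − r₁·B/P)/ln(1+r₁) ≈ 22.55 → 23 more payments.
Total paid = 34·£375.00 + £205.45 = £12,955.45; interest = £12,955.45 − £11,240.00 = £1,715.45.

£1,715.45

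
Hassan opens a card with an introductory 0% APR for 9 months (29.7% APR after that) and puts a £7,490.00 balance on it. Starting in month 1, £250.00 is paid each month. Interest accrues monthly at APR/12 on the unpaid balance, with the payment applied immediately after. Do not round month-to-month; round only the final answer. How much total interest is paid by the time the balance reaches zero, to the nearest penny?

Promo months 1–9 at r₀ = 0%/12 = 0; months 10+ at r₁ = 29.7%/12 = 0.02475.
After month 9 (no interest yet): B = £7,490.00 − 9·£250.00 = £5,240.00.
Then at r₁ with £250.00/mo: n₂ = −ln(1 − r₁·B/P)/ln(1+r₁) ≈ 29.92 → 30 more payments.
Total paid = 38·£250.00 + £229.06 = £9,729.06; interest = £9,729.06 − £7,490.00 = £2,239.06.

£2,239.06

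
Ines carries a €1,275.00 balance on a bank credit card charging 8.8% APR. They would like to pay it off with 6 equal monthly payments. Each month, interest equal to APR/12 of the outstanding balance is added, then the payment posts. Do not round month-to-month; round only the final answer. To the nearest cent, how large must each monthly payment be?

Monthly rate r = 8.8%/12 = 0.733333% = 0.00733333.
Level-payment amortization: P = B₀·r / (1 − (1+r)^(−n)) = 1275.00·0.00733333 / (1 − 1.00733^(−6)).
Denominator 1 − (1+r)^(−6) = 0.0428923923.
P = 9.35 / 0.0428923923 ≈ 217.99.

€217.99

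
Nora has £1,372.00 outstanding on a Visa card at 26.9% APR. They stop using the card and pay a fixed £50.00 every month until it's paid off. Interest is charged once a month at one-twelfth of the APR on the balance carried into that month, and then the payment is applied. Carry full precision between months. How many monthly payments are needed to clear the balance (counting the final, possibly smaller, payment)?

Monthly rate r = 26.9%/12 = 2.24167% = 0.0224167.
Recurrence: B ← B·(1+r) − £50.00.
Month 1: interest £30.76; balance after payment £1,352.76.
Month 2: interest £30.32; balance after payment £1,333.08.
Closed form: n = −ln(1 − rB₀/P)/ln(1+r) = −ln(0.38489)/ln(1.02242) ≈ 43.069, so the balance reaches zero during payment 44.

44 payments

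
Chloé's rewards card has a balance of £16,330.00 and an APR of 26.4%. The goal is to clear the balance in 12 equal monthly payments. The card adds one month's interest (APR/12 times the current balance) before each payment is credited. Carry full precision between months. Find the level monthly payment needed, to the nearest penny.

Monthly rate r = 26.4%/12 = 2.2% = 0.022.
Level-payment amortization: P = B₀·r / (1 − (1+r)^(−n)) = 16330.00·0.022 / (1 − 1.022^(−12)).
Denominator 1 − (1+r)^(−12) = 0.229825296.
P = 359.26 / 0.229825296 ≈ 1563.19.

£1,563.19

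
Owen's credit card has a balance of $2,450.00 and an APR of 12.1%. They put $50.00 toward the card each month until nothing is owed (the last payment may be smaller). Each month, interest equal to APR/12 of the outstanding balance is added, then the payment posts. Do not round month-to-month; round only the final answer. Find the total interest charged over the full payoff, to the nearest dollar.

$946

Monthly rate r = 12.1%/12 = 1.00833% = 0.0100833.
Payoff takes n = ⌈−ln(1 − rB₀/P)/ln(1+r)⌉ = ⌈67.915⌉ = 68 payments; the last is $45.79.
Total paid = 67·$50.00 + $45.79 = $3,395.79.
Total interest = total paid − principal = $3,395.79 − $2,450.00 = $945.79.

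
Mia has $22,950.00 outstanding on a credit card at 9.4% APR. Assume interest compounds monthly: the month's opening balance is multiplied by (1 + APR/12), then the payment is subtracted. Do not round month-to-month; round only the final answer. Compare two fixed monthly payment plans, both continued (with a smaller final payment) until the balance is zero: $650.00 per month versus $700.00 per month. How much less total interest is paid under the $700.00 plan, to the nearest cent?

Monthly rate r = 9.4%/12 = 0.783333% = 0.00783333.
At $650.00/mo: n = ⌈−ln(1 − rB₀/P)/ln(1+r)⌉ = 42 payments (last $321.00); total interest = total paid − $22,950.00 = $4,021.00.
At $700.00/mo: 39 payments (last $28.10); total interest $3,678.10.
Interest saved = $4,021.00 − $3,678.10 = $342.90.

$342.90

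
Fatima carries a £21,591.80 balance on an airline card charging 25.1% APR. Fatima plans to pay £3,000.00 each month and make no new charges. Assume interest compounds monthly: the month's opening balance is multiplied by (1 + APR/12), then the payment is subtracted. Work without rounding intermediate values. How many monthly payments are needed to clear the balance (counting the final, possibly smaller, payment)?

8 months

Monthly rate r = 25.1%/12 = 2.09167% = 0.0209167.
Recurrence: B ← B·(1+r) − £3,000.00.
Month 1: interest £451.63; balance after payment £19,043.43.
Month 2: interest £398.33; balance after payment £16,441.75.
Closed form: n = −ln(1 − rB₀/P)/ln(1+r) = −ln(0.84946)/ln(1.02092) ≈ 7.882, so the balance reaches zero during payment 8.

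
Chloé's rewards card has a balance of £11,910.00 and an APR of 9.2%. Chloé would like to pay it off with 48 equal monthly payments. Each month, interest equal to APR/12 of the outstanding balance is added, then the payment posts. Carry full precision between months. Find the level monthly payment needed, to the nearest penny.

Monthly rate r = 9.2%/12 = 0.766667% = 0.00766667.
Level-payment amortization: P = B₀·r / (1 − (1+r)^(−n)) = 11910.00·0.00766667 / (1 − 1.00767^(−48)).
Denominator 1 − (1+r)^(−48) = 0.306910751.
P = 91.31 / 0.306910751 ≈ 297.51.

£297.51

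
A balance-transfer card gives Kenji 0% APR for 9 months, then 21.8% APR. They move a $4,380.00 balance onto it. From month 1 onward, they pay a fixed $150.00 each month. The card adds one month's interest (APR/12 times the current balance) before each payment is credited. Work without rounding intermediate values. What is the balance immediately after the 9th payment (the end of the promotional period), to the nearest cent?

$3,030.00

Promo months 1–9 at r₀ = 0%/12 = 0; months 10+ at r₁ = 21.8%/12 = 0.0181667.
After month 9 (no interest yet): B = $4,380.00 − 9·$150.00 = $3,030.00.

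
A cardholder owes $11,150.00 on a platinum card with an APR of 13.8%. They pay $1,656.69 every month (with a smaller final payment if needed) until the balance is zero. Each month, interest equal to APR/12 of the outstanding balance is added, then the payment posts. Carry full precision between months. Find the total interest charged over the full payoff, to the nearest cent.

Monthly rate r = 13.8%/12 = 1.15% = 0.0115.
Payoff takes n = ⌈−ln(1 − rB₀/P)/ln(1+r)⌉ = ⌈7.045⌉ = 8 payments; the last is $75.32.
Total paid = 7·$1,656.69 + $75.32 = $11,672.15.
Total interest = total paid − principal = $11,672.15 − $11,150.00 = $522.15.

$522.15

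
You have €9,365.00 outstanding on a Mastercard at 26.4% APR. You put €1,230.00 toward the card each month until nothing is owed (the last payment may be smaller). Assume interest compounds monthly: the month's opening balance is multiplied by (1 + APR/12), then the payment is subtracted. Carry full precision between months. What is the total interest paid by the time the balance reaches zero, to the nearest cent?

Monthly rate r = 26.4%/12 = 2.2% = 0.022.
Payoff takes n = ⌈−ln(1 − rB₀/P)/ln(1+r)⌉ = ⌈8.424⌉ = 9 payments; the last is €525.25.
Total paid = 8·€1,230.00 + €525.25 = €10,365.25.
Total interest = total paid − principal = €10,365.25 − €9,365.00 = €1,000.25.

€1,000.25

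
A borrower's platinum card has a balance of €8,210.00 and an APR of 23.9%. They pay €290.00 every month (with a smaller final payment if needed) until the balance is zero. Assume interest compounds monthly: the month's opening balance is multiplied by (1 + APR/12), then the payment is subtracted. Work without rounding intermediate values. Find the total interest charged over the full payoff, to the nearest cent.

€3,992.04

Monthly rate r = 23.9%/12 = 1.99167% = 0.0199167.
Payoff takes n = ⌈−ln(1 − rB₀/P)/ln(1+r)⌉ = ⌈42.075⌉ = 43 payments; the last is €22.04.
Total paid = 42·€290.00 + €22.04 = €12,202.04.
Total interest = total paid − principal = €12,202.04 − €8,210.00 = €3,992.04.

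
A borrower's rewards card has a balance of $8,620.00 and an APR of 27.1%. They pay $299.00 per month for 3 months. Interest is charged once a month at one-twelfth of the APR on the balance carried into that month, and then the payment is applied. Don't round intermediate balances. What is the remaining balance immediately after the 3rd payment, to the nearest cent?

Monthly rate r = 27.1%/12 = 2.25833% = 0.0225833.
Each month: B ← B·(1+r) − $299.00.
Month 1: interest $194.67; balance after payment $8,515.67.
Month 2: interest $192.31; balance after payment $8,408.98.
Month 3: interest $189.90; balance after payment $8,299.88.

$8,299.88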